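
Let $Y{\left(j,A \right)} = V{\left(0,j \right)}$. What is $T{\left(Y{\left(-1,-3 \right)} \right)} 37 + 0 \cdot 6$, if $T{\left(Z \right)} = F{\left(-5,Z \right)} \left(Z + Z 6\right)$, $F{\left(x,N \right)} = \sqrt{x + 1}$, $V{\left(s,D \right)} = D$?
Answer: $- 518 i \approx - 518.0 i$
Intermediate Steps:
$Y{\left(j,A \right)} = j$
$F{\left(x,N \right)} = \sqrt{1 + x}$
$T{\left(Z \right)} = 14 i Z$ ($T{\left(Z \right)} = \sqrt{1 - 5} \left(Z + Z 6\right) = \sqrt{-4} \left(Z + 6 Z\right) = 2 i 7 Z = 14 i Z$)
$T{\left(Y{\left(-1,-3 \right)} \right)} 37 + 0 \cdot 6 = 14 i \left(-1\right) 37 + 0 \cdot 6 = - 14 i 37 + 0 = - 518 i + 0 = - 518 i$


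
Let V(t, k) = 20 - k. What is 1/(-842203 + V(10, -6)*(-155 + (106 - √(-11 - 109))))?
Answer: I/(-843477*I + 52*√30) ≈ -1.1856e-6 + 4.0033e-10*I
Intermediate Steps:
1/(-842203 + V(10, -6)*(-155 + (106 - √(-11 - 109)))) = 1/(-842203 + (20 - 1*(-6))*(-155 + (106 - √(-11 - 109)))) = 1/(-842203 + (20 + 6)*(-155 + (106 - √(-120)))) = 1/(-842203 + 26*(-155 + (106 - 2*I*√30))) = 1/(-842203 + 26*(-49 - 2*I*√30)) = 1/(-842203 + (-1274 - 52*I*√30)) = 1/(-843477 - 52*I*√30)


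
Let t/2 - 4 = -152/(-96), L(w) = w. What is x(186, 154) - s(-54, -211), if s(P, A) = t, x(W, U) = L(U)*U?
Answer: 142229/6 ≈ 23705.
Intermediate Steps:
t = 67/6 (t = 8 + 2*(-152/(-96)) = 8 + 2*(-152*(-1/96)) = 8 + 2*(19/12) = 8 + 19/6 = 67/6 ≈ 11.167)
x(W, U) = U² (x(W, U) = U*U = U²)
s(P, A) = 67/6
x(186, 154) - s(-54, -211) = 154² - 1*67/6 = 23716 - 67/6 = 142229/6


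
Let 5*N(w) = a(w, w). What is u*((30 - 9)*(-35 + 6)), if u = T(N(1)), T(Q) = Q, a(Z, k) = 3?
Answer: -1827/5 ≈ -365.40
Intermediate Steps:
N(w) = 3/5 (N(w) = (1/5)*3 = 3/5)
u = 3/5 ≈ 0.60000
u*((30 - 9)*(-35 + 6)) = 3*((30 - 9)*(-35 + 6))/5 = 3*(21*(-29))/5 = (3/5)*(-609) = -1827/5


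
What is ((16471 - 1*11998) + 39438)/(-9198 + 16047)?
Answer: 4879/761 ≈ 6.4113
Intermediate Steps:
((16471 - 1*11998) + 39438)/(-9198 + 16047) = ((16471 - 11998) + 39438)/6849 = (4473 + 39438)*(1/6849) = 43911*(1/6849) = 4879/761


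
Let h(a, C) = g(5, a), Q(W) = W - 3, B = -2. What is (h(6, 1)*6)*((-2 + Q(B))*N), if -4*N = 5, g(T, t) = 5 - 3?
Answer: 105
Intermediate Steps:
g(T, t) = 2
Q(W) = -3 + W
N = -5/4 (N = -¼*5 = -5/4 ≈ -1.2500)
h(a, C) = 2
(h(6, 1)*6)*((-2 + Q(B))*N) = (2*6)*((-2 + (-3 - 2))*(-5/4)) = 12*((-2 - 5)*(-5/4)) = 12*(-7*(-5/4)) = 12*(35/4) = 105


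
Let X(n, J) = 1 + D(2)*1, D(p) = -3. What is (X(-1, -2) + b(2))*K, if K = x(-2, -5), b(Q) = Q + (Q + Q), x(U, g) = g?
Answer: -20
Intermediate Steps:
b(Q) = 3*Q (b(Q) = Q + 2*Q = 3*Q)
X(n, J) = -2 (X(n, J) = 1 - 3*1 = 1 - 3 = -2)
K = -5
(X(-1, -2) + b(2))*K = (-2 + 3*2)*(-5) = (-2 + 6)*(-5) = 4*(-5) = -20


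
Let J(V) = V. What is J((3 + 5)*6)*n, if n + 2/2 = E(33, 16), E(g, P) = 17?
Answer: 768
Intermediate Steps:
n = 16 (n = -1 + 17 = 16)
J((3 + 5)*6)*n = ((3 + 5)*6)*16 = (8*6)*16 = 48*16 = 768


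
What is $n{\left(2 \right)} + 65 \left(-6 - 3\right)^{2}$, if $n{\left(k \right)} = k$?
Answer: $5267$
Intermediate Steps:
$n{\left(2 \right)} + 65 \left(-6 - 3\right)^{2} = 2 + 65 \left(-6 - 3\right)^{2} = 2 + 65 \left(-9\right)^{2} = 2 + 65 \cdot 81 = 2 + 5265 = 5267$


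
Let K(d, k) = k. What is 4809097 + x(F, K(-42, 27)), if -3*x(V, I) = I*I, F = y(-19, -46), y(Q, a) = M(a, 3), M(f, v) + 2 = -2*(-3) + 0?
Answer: 4808854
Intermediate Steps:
M(f, v) = 4 (M(f, v) = -2 + (-2*(-3) + 0) = -2 + (6 + 0) = -2 + 6 = 4)
y(Q, a) = 4
F = 4
x(V, I) = -I²/3 (x(V, I) = -I*I/3 = -I²/3)
4809097 + x(F, K(-42, 27)) = 4809097 - ⅓*27² = 4809097 - ⅓*729 = 4809097 - 243 = 4808854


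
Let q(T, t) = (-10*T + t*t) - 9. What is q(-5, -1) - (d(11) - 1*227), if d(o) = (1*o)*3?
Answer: 236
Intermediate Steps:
d(o) = 3*o (d(o) = o*3 = 3*o)
q(T, t) = -9 + t² - 10*T (q(T, t) = (-10*T + t²) - 9 = (t² - 10*T) - 9 = -9 + t² - 10*T)
q(-5, -1) - (d(11) - 1*227) = (-9 + (-1)² - 10*(-5)) - (3*11 - 1*227) = (-9 + 1 + 50) - (33 - 227) = 42 - 1*(-194) = 42 + 194 = 236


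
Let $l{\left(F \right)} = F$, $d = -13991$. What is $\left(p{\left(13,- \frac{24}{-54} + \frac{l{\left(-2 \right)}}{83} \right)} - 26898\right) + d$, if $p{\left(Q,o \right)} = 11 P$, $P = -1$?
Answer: $-40900$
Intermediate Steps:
$p{\left(Q,o \right)} = -11$ ($p{\left(Q,o \right)} = 11 \left(-1\right) = -11$)
$\left(p{\left(13,- \frac{24}{-54} + \frac{l{\left(-2 \right)}}{83} \right)} - 26898\right) + d = \left(-11 - 26898\right) - 13991 = -26909 - 13991 = -40900$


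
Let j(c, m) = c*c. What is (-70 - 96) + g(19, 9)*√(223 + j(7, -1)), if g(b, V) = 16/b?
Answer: -166 + 64*√17/19 ≈ -152.11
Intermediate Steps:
j(c, m) = c²
(-70 - 96) + g(19, 9)*√(223 + j(7, -1)) = (-70 - 96) + (16/19)*√(223 + 7²) = -166 + (16*(1/19))*√(223 + 49) = -166 + 16*√272/19 = -166 + 16*(4*√17)/19 = -166 + 64*√17/19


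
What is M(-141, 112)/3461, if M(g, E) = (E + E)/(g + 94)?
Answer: -224/162667 ≈ -0.0013770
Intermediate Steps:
M(g, E) = 2*E/(94 + g) (M(g, E) = (2*E)/(94 + g) = 2*E/(94 + g))
M(-141, 112)/3461 = (2*112/(94 - 141))/3461 = (2*112/(-47))*(1/3461) = (2*112*(-1/47))*(1/3461) = -224/47*1/3461 = -224/162667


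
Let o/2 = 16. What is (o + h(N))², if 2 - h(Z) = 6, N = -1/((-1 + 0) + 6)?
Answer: 784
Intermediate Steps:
o = 32 (o = 2*16 = 32)
N = -⅕ (N = -1/(-1 + 6) = -1/5 = -1*⅕ = -⅕ ≈ -0.20000)
h(Z) = -4 (h(Z) = 2 - 1*6 = 2 - 6 = -4)
(o + h(N))² = (32 - 4)² = 28² = 784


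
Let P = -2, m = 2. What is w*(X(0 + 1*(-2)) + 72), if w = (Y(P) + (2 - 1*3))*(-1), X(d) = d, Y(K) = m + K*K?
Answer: -350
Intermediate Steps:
Y(K) = 2 + K**2 (Y(K) = 2 + K*K = 2 + K**2)
w = -5 (w = ((2 + (-2)**2) + (2 - 1*3))*(-1) = ((2 + 4) + (2 - 3))*(-1) = (6 - 1)*(-1) = 5*(-1) = -5)
w*(X(0 + 1*(-2)) + 72) = -5*((0 + 1*(-2)) + 72) = -5*((0 - 2) + 72) = -5*(-2 + 72) = -5*70 = -350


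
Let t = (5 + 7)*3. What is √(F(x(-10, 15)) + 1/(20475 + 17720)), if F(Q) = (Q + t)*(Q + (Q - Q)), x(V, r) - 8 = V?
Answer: I*√99202307505/38195 ≈ 8.2462*I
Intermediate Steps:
t = 36 (t = 12*3 = 36)
x(V, r) = 8 + V
F(Q) = Q*(36 + Q) (F(Q) = (Q + 36)*(Q + (Q - Q)) = (36 + Q)*(Q + 0) = (36 + Q)*Q = Q*(36 + Q))
√(F(x(-10, 15)) + 1/(20475 + 17720)) = √((8 - 10)*(36 + (8 - 10)) + 1/(20475 + 17720)) = √(-2*(36 - 2) + 1/38195) = √(-2*34 + 1/38195) = √(-68 + 1/38195) = √(-2597259/38195) = I*√99202307505/38195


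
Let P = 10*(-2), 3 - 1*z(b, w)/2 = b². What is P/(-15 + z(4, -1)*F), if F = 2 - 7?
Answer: -4/23 ≈ -0.17391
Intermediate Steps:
F = -5
z(b, w) = 6 - 2*b²
P = -20
P/(-15 + z(4, -1)*F) = -20/(-15 + (6 - 2*4²)*(-5)) = -20/(-15 + (6 - 2*16)*(-5)) = -20/(-15 + (6 - 32)*(-5)) = -20/(-15 - 26*(-5)) = -20/(-15 + 130) = -20/115 = -20*1/115 = -4/23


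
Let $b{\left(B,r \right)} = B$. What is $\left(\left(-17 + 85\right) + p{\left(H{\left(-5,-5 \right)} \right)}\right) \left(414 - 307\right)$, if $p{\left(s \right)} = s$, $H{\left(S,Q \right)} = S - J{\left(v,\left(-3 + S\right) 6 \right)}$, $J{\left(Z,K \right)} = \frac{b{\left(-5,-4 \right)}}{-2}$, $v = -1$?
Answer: $\frac{12947}{2} \approx 6473.5$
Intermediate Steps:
$J{\left(Z,K \right)} = \frac{5}{2}$ ($J{\left(Z,K \right)} = - \frac{5}{-2} = \left(-5\right) \left(- \frac{1}{2}\right) = \frac{5}{2}$)
$H{\left(S,Q \right)} = - \frac{5}{2} + S$ ($H{\left(S,Q \right)} = S - \frac{5}{2} = - \frac{5}{2} + S$)
$\left(\left(-17 + 85\right) + p{\left(H{\left(-5,-5 \right)} \right)}\right) \left(414 - 307\right) = \left(\left(-17 + 85\right) - \frac{15}{2}\right) \left(414 - 307\right) = \left(68 - \frac{15}{2}\right) 107 = \frac{121}{2} \cdot 107 = \frac{12947}{2}$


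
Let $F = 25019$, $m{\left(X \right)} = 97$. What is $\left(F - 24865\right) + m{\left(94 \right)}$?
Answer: $251$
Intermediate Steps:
$\left(F - 24865\right) + m{\left(94 \right)} = \left(25019 - 24865\right) + 97 = 154 + 97 = 251$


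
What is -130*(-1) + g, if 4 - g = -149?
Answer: 283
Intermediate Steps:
g = 153 (g = 4 - 1*(-149) = 4 + 149 = 153)
-130*(-1) + g = -130*(-1) + 153 = 130 + 153 = 283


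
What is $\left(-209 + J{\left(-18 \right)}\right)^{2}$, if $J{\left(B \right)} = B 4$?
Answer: $78961$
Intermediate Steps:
$J{\left(B \right)} = 4 B$
$\left(-209 + J{\left(-18 \right)}\right)^{2} = \left(-209 + 4 \left(-18\right)\right)^{2} = \left(-209 - 72\right)^{2} = \left(-281\right)^{2} = 78961$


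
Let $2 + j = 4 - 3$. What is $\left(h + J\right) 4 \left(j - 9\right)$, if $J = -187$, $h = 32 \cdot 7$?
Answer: $-1480$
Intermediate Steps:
$h = 224$
$j = -1$ ($j = -2 + \left(4 - 3\right) = -2 + 1 = -1$)
$\left(h + J\right) 4 \left(j - 9\right) = \left(224 - 187\right) 4 \left(-1 - 9\right) = 37 \cdot 4 \left(-10\right) = 37 \left(-40\right) = -1480$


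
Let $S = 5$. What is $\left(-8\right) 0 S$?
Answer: $0$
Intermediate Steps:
$\left(-8\right) 0 S = \left(-8\right) 0 \cdot 5 = 0 \cdot 5 = 0$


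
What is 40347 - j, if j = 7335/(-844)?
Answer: 34060203/844 ≈ 40356.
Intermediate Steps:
j = -7335/844 (j = 7335*(-1/844) = -7335/844 ≈ -8.6908)
40347 - j = 40347 - 1*(-7335/844) = 40347 + 7335/844 = 34060203/844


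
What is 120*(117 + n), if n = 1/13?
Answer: 182640/13 ≈ 14049.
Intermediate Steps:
n = 1/13 ≈ 0.076923
120*(117 + n) = 120*(117 + 1/13) = 120*(1522/13) = 182640/13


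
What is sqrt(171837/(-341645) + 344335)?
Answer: sqrt(40191172202866510)/341645 ≈ 586.80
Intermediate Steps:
sqrt(171837/(-341645) + 344335) = sqrt(171837*(-1/341645) + 344335) = sqrt(-171837/341645 + 344335) = sqrt(117640159238/341645) = sqrt(40191172202866510)/341645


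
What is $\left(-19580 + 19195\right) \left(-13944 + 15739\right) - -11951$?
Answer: $-679124$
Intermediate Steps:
$\left(-19580 + 19195\right) \left(-13944 + 15739\right) - -11951 = \left(-385\right) 1795 + 11951 = -691075 + 11951 = -679124$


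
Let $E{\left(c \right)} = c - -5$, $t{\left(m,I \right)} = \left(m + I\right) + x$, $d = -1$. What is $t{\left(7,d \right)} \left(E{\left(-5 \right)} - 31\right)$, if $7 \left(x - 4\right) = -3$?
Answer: $- \frac{2077}{7} \approx -296.71$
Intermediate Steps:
$x = \frac{25}{7}$ ($x = 4 + \frac{1}{7} \left(-3\right) = 4 - \frac{3}{7} = \frac{25}{7} \approx 3.5714$)
$t{\left(m,I \right)} = \frac{25}{7} + I + m$ ($t{\left(m,I \right)} = \left(m + I\right) + \frac{25}{7} = \left(I + m\right) + \frac{25}{7} = \frac{25}{7} + I + m$)
$E{\left(c \right)} = 5 + c$ ($E{\left(c \right)} = c + 5 = 5 + c$)
$t{\left(7,d \right)} \left(E{\left(-5 \right)} - 31\right) = \left(\frac{25}{7} - 1 + 7\right) \left(\left(5 - 5\right) - 31\right) = \frac{67 \left(0 - 31\right)}{7} = \frac{67}{7} \left(-31\right) = - \frac{2077}{7}$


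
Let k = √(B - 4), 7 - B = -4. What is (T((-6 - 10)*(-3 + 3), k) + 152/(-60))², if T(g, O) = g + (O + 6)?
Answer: 4279/225 + 104*√7/15 ≈ 37.362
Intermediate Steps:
B = 11 (B = 7 - 1*(-4) = 7 + 4 = 11)
k = √7 (k = √(11 - 4) = √7 ≈ 2.6458)
T(g, O) = 6 + O + g (T(g, O) = g + (6 + O) = 6 + O + g)
(T((-6 - 10)*(-3 + 3), k) + 152/(-60))² = ((6 + √7 + (-6 - 10)*(-3 + 3)) + 152/(-60))² = ((6 + √7 - 16*0) + 152*(-1/60))² = ((6 + √7 + 0) - 38/15)² = ((6 + √7) - 38/15)² = (52/15 + √7)²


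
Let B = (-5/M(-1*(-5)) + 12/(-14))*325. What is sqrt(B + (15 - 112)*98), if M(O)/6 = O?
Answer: I*sqrt(17355534)/42 ≈ 99.19*I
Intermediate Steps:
M(O) = 6*O
B = -13975/42 (B = (-5/(6*(-1*(-5))) + 12/(-14))*325 = (-5/(6*5) + 12*(-1/14))*325 = (-5/30 - 6/7)*325 = (-5*1/30 - 6/7)*325 = (-1/6 - 6/7)*325 = -43/42*325 = -13975/42 ≈ -332.74)
sqrt(B + (15 - 112)*98) = sqrt(-13975/42 + (15 - 112)*98) = sqrt(-13975/42 - 97*98) = sqrt(-13975/42 - 9506) = sqrt(-413227/42) = I*sqrt(17355534)/42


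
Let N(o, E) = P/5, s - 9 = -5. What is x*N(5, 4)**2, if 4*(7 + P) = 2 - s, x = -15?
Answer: -135/4 ≈ -33.750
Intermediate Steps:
s = 4 (s = 9 - 5 = 4)
P = -15/2 (P = -7 + (2 - 1*4)/4 = -7 + (2 - 4)/4 = -7 + (1/4)*(-2) = -7 - 1/2 = -15/2 ≈ -7.5000)
N(o, E) = -3/2 (N(o, E) = -15/2/5 = -15/2*1/5 = -3/2)
x*N(5, 4)**2 = -15*(-3/2)**2 = -15*9/4 = -135/4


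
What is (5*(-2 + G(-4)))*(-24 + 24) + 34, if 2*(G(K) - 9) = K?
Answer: 34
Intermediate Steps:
G(K) = 9 + K/2
(5*(-2 + G(-4)))*(-24 + 24) + 34 = (5*(-2 + (9 + (½)*(-4))))*(-24 + 24) + 34 = (5*(-2 + (9 - 2)))*0 + 34 = (5*(-2 + 7))*0 + 34 = (5*5)*0 + 34 = 25*0 + 34 = 0 + 34 = 34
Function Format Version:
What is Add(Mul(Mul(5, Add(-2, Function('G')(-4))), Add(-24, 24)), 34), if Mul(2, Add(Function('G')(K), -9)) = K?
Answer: 34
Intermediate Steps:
Function('G')(K) = Add(9, Mul(Rational(1, 2), K))
Add(Mul(Mul(5, Add(-2, Function('G')(-4))), Add(-24, 24)), 34) = Add(Mul(Mul(5, Add(-2, Add(9, Mul(Rational(1, 2), -4)))), Add(-24, 24)), 34) = Add(Mul(Mul(5, Add(-2, Add(9, -2))), 0), 34) = Add(Mul(Mul(5, Add(-2, 7)), 0), 34) = Add(Mul(Mul(5, 5), 0), 34) = Add(Mul(25, 0), 34) = Add(0, 34) = 34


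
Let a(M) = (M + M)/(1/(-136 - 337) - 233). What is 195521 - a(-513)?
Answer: 10773942056/55105 ≈ 1.9552e+5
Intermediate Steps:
a(M) = -473*M/55105 (a(M) = (2*M)/(1/(-473) - 233) = (2*M)/(-1/473 - 233) = (2*M)/(-110210/473) = (2*M)*(-473/110210) = -473*M/55105)
195521 - a(-513) = 195521 - (-473)*(-513)/55105 = 195521 - 1*242649/55105 = 195521 - 242649/55105 = 10773942056/55105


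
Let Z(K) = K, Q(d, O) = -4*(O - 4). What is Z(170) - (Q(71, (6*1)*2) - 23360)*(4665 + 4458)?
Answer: 213405386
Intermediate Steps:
Q(d, O) = 16 - 4*O (Q(d, O) = -4*(-4 + O) = 16 - 4*O)
Z(170) - (Q(71, (6*1)*2) - 23360)*(4665 + 4458) = 170 - ((16 - 4*6*1*2) - 23360)*(4665 + 4458) = 170 - ((16 - 24*2) - 23360)*9123 = 170 - ((16 - 4*12) - 23360)*9123 = 170 - ((16 - 48) - 23360)*9123 = 170 - (-32 - 23360)*9123 = 170 - (-23392)*9123 = 170 - 1*(-213405216) = 170 + 213405216 = 213405386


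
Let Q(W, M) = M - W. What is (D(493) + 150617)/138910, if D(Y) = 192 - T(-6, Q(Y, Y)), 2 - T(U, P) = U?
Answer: 150801/138910 ≈ 1.0856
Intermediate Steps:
T(U, P) = 2 - U
D(Y) = 184 (D(Y) = 192 - (2 - 1*(-6)) = 192 - (2 + 6) = 192 - 1*8 = 192 - 8 = 184)
(D(493) + 150617)/138910 = (184 + 150617)/138910 = 150801*(1/138910) = 150801/138910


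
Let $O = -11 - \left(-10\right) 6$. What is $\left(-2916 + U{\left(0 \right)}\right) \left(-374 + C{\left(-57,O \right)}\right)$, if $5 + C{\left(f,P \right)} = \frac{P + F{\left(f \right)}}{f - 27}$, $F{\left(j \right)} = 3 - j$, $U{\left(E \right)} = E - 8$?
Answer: $\frac{23351795}{21} \approx 1.112 \cdot 10^{6}$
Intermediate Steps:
$U{\left(E \right)} = -8 + E$
$O = 49$ ($O = -11 - -60 = -11 + 60 = 49$)
$C{\left(f,P \right)} = -5 + \frac{3 + P - f}{-27 + f}$ ($C{\left(f,P \right)} = -5 + \frac{P - \left(-3 + f\right)}{f - 27} = -5 + \frac{3 + P - f}{-27 + f}$)
$\left(-2916 + U{\left(0 \right)}\right) \left(-374 + C{\left(-57,O \right)}\right) = \left(-2916 + \left(-8 + 0\right)\right) \left(-374 + \frac{138 + 49 - -342}{-27 - 57}\right) = \left(-2916 - 8\right) \left(-374 + \frac{138 + 49 + 342}{-84}\right) = - 2924 \left(-374 - \frac{529}{84}\right) = \left(-2924\right) \left(- \frac{31945}{84}\right) = \frac{23351795}{21}$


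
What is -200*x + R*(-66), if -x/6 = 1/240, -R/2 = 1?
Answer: 137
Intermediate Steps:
R = -2 (R = -2*1 = -2)
x = -1/40 (x = -6/240 = -6*1/240 = -1/40 ≈ -0.025000)
-200*x + R*(-66) = -200*(-1/40) - 2*(-66) = 5 + 132 = 137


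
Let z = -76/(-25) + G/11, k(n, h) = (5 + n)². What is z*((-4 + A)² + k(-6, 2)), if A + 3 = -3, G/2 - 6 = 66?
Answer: 448036/275 ≈ 1629.2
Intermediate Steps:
G = 144 (G = 12 + 2*66 = 12 + 132 = 144)
A = -6 (A = -3 - 3 = -6)
z = 4436/275 (z = -76/(-25) + 144/11 = -76*(-1/25) + 144*(1/11) = 76/25 + 144/11 = 4436/275 ≈ 16.131)
z*((-4 + A)² + k(-6, 2)) = 4436*((-4 - 6)² + (5 - 6)²)/275 = 4436*((-10)² + (-1)²)/275 = 4436*(100 + 1)/275 = (4436/275)*101 = 448036/275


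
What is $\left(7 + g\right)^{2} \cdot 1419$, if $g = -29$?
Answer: $686796$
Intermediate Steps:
$\left(7 + g\right)^{2} \cdot 1419 = \left(7 - 29\right)^{2} \cdot 1419 = \left(-22\right)^{2} \cdot 1419 = 484 \cdot 1419 = 686796$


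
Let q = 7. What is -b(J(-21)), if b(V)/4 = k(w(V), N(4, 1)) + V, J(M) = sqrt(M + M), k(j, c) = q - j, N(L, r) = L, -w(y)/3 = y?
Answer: -28 - 16*I*sqrt(42) ≈ -28.0 - 103.69*I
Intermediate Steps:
w(y) = -3*y
k(j, c) = 7 - j
J(M) = sqrt(2)*sqrt(M) (J(M) = sqrt(2*M) = sqrt(2)*sqrt(M))
b(V) = 28 + 16*V (b(V) = 4*((7 - (-3)*V) + V) = 4*((7 + 3*V) + V) = 4*(7 + 4*V) = 28 + 16*V)
-b(J(-21)) = -(28 + 16*(sqrt(2)*sqrt(-21))) = -(28 + 16*(sqrt(2)*(I*sqrt(21)))) = -(28 + 16*(I*sqrt(42))) = -(28 + 16*I*sqrt(42)) = -28 - 16*I*sqrt(42)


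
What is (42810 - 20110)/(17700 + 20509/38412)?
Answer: 871952400/679912909 ≈ 1.2824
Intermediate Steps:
(42810 - 20110)/(17700 + 20509/38412) = 22700/(17700 + 20509*(1/38412)) = 22700/(17700 + 20509/38412) = 22700/(679912909/38412) = 22700*(38412/679912909) = 871952400/679912909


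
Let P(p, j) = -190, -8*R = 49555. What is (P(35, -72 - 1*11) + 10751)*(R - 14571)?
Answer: -1754425003/8 ≈ -2.1930e+8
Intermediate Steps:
R = -49555/8 (R = -⅛*49555 = -49555/8 ≈ -6194.4)
(P(35, -72 - 1*11) + 10751)*(R - 14571) = (-190 + 10751)*(-49555/8 - 14571) = 10561*(-166123/8) = -1754425003/8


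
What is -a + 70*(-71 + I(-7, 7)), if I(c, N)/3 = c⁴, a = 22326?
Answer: 476914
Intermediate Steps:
I(c, N) = 3*c⁴
-a + 70*(-71 + I(-7, 7)) = -1*22326 + 70*(-71 + 3*(-7)⁴) = -22326 + 70*(-71 + 3*2401) = -22326 + 70*(-71 + 7203) = -22326 + 70*7132 = -22326 + 499240 = 476914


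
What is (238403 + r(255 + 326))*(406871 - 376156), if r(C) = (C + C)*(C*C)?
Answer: 12055154813775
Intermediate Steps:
r(C) = 2*C³ (r(C) = (2*C)*C² = 2*C³)
(238403 + r(255 + 326))*(406871 - 376156) = (238403 + 2*(255 + 326)³)*(406871 - 376156) = (238403 + 2*581³)*30715 = (238403 + 2*196122941)*30715 = (238403 + 392245882)*30715 = 392484285*30715 = 12055154813775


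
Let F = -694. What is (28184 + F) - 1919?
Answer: 25571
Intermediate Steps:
(28184 + F) - 1919 = (28184 - 694) - 1919 = 27490 - 1919 = 25571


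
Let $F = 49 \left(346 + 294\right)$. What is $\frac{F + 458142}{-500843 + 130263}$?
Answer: $- \frac{244751}{185290} \approx -1.3209$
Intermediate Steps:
$F = 31360$ ($F = 49 \cdot 640 = 31360$)
$\frac{F + 458142}{-500843 + 130263} = \frac{31360 + 458142}{-500843 + 130263} = \frac{489502}{-370580} = 489502 \left(- \frac{1}{370580}\right) = - \frac{244751}{185290}$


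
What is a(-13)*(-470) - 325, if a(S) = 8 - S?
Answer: -10195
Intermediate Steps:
a(-13)*(-470) - 325 = (8 - 1*(-13))*(-470) - 325 = (8 + 13)*(-470) - 325 = 21*(-470) - 325 = -9870 - 325 = -10195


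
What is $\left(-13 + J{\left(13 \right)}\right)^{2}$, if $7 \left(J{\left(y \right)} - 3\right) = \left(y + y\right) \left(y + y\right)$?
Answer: $\frac{367236}{49} \approx 7494.6$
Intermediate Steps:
$J{\left(y \right)} = 3 + \frac{4 y^{2}}{7}$ ($J{\left(y \right)} = 3 + \frac{\left(y + y\right) \left(y + y\right)}{7} = 3 + \frac{2 y 2 y}{7} = 3 + \frac{4 y^{2}}{7}$)
$\left(-13 + J{\left(13 \right)}\right)^{2} = \left(-13 + \left(3 + \frac{4 \cdot 13^{2}}{7}\right)\right)^{2} = \left(-13 + \left(3 + \frac{4}{7} \cdot 169\right)\right)^{2} = \left(-13 + \left(3 + \frac{676}{7}\right)\right)^{2} = \left(-13 + \frac{697}{7}\right)^{2} = \left(\frac{606}{7}\right)^{2} = \frac{367236}{49}$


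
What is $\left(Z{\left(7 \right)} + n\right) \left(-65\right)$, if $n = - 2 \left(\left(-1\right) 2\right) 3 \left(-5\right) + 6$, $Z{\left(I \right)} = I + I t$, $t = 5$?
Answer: $780$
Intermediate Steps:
$Z{\left(I \right)} = 6 I$ ($Z{\left(I \right)} = I + I 5 = I + 5 I = 6 I$)
$n = -54$ ($n = \left(-2\right) \left(-2\right) 3 \left(-5\right) + 6 = 4 \cdot 3 \left(-5\right) + 6 = 12 \left(-5\right) + 6 = -60 + 6 = -54$)
$\left(Z{\left(7 \right)} + n\right) \left(-65\right) = \left(6 \cdot 7 - 54\right) \left(-65\right) = \left(42 - 54\right) \left(-65\right) = \left(-12\right) \left(-65\right) = 780$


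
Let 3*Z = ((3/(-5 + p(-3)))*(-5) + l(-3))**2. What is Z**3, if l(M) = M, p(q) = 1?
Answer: 27/4096 ≈ 0.0065918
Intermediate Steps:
Z = 3/16 (Z = ((3/(-5 + 1))*(-5) - 3)**2/3 = ((3/(-4))*(-5) - 3)**2/3 = ((3*(-1/4))*(-5) - 3)**2/3 = (-3/4*(-5) - 3)**2/3 = (15/4 - 3)**2/3 = (3/4)**2/3 = (1/3)*(9/16) = 3/16 ≈ 0.18750)
Z**3 = (3/16)**3 = 27/4096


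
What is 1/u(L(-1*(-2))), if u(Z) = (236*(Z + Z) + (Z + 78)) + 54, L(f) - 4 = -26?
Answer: -1/10274 ≈ -9.7333e-5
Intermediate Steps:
L(f) = -22 (L(f) = 4 - 26 = -22)
u(Z) = 132 + 473*Z (u(Z) = (236*(2*Z) + (78 + Z)) + 54 = (472*Z + (78 + Z)) + 54 = (78 + 473*Z) + 54 = 132 + 473*Z)
1/u(L(-1*(-2))) = 1/(132 + 473*(-22)) = 1/(132 - 10406) = 1/(-10274) = -1/10274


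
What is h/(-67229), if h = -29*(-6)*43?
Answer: -7482/67229 ≈ -0.11129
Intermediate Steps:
h = 7482 (h = 174*43 = 7482)
h/(-67229) = 7482/(-67229) = 7482*(-1/67229) = -7482/67229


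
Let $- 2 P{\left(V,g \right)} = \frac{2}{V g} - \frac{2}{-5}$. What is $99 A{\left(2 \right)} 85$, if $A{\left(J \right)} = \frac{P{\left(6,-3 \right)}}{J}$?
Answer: $- \frac{2431}{4} \approx -607.75$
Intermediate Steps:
$P{\left(V,g \right)} = - \frac{1}{5} - \frac{1}{V g}$ ($P{\left(V,g \right)} = - \frac{\frac{2}{V g} - \frac{2}{-5}}{2} = - \frac{2 \frac{1}{V g} - - \frac{2}{5}}{2} = - \frac{\frac{2}{V g} + \frac{2}{5}}{2} = - \frac{\frac{2}{5} + \frac{2}{V g}}{2} = - \frac{1}{5} - \frac{1}{V g}$)
$A{\left(J \right)} = - \frac{13}{90 J}$ ($A{\left(J \right)} = \frac{- \frac{1}{5} - \frac{1}{6 \left(-3\right)}}{J} = \frac{- \frac{1}{5} - \frac{1}{6} \left(- \frac{1}{3}\right)}{J} = \frac{- \frac{1}{5} + \frac{1}{18}}{J} = - \frac{13}{90 J}$)
$99 A{\left(2 \right)} 85 = 99 \left(- \frac{13}{90 \cdot 2}\right) 85 = 99 \left(\left(- \frac{13}{90}\right) \frac{1}{2}\right) 85 = 99 \left(- \frac{13}{180}\right) 85 = \left(- \frac{143}{20}\right) 85 = - \frac{2431}{4}$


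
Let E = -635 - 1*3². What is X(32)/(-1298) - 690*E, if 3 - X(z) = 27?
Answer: 288389652/649 ≈ 4.4436e+5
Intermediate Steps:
X(z) = -24 (X(z) = 3 - 1*27 = 3 - 27 = -24)
E = -644 (E = -635 - 1*9 = -635 - 9 = -644)
X(32)/(-1298) - 690*E = -24/(-1298) - 690*(-644) = -24*(-1/1298) + 444360 = 12/649 + 444360 = 288389652/649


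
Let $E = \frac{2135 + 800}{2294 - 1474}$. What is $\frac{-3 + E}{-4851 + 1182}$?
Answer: $- \frac{95}{601716} \approx -0.00015788$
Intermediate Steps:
$E = \frac{587}{164}$ ($E = \frac{2935}{820} = 2935 \cdot \frac{1}{820} = \frac{587}{164} \approx 3.5793$)
$\frac{-3 + E}{-4851 + 1182} = \frac{-3 + \frac{587}{164}}{-4851 + 1182} = \frac{95}{164 \left(-3669\right)} = \frac{95}{164} \left(- \frac{1}{3669}\right) = - \frac{95}{601716}$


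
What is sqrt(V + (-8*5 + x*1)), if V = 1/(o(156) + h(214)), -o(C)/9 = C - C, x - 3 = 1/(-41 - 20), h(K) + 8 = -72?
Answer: I*sqrt(55113805)/1220 ≈ 6.0851*I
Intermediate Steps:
h(K) = -80 (h(K) = -8 - 72 = -80)
x = 182/61 (x = 3 + 1/(-41 - 20) = 3 + 1/(-61) = 3 - 1/61 = 182/61 ≈ 2.9836)
o(C) = 0 (o(C) = -9*(C - C) = -9*0 = 0)
V = -1/80 (V = 1/(0 - 80) = 1/(-80) = -1/80 ≈ -0.012500)
sqrt(V + (-8*5 + x*1)) = sqrt(-1/80 + (-8*5 + (182/61)*1)) = sqrt(-1/80 + (-40 + 182/61)) = sqrt(-1/80 - 2258/61) = sqrt(-180701/4880) = I*sqrt(55113805)/1220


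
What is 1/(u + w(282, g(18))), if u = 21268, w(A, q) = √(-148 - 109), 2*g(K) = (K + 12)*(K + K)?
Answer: 21268/452328081 - I*√257/452328081 ≈ 4.7019e-5 - 3.5442e-8*I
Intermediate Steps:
g(K) = K*(12 + K) (g(K) = ((K + 12)*(K + K))/2 = ((12 + K)*(2*K))/2 = (2*K*(12 + K))/2 = K*(12 + K))
w(A, q) = I*√257 (w(A, q) = √(-257) = I*√257)
1/(u + w(282, g(18))) = 1/(21268 + I*√257)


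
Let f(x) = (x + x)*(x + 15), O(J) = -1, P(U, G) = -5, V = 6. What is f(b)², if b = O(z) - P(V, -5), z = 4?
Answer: 23104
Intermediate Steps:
b = 4 (b = -1 - 1*(-5) = -1 + 5 = 4)
f(x) = 2*x*(15 + x) (f(x) = (2*x)*(15 + x) = 2*x*(15 + x))
f(b)² = (2*4*(15 + 4))² = (2*4*19)² = 152² = 23104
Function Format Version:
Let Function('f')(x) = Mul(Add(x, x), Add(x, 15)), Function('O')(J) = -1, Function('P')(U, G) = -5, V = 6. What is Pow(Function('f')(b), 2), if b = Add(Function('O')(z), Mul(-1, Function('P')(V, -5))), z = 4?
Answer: 23104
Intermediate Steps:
b = 4 (b = Add(-1, Mul(-1, -5)) = Add(-1, 5) = 4)
Function('f')(x) = Mul(2, x, Add(15, x)) (Function('f')(x) = Mul(Mul(2, x), Add(15, x)) = Mul(2, x, Add(15, x)))
Pow(Function('f')(b), 2) = Pow(Mul(2, 4, Add(15, 4)), 2) = Pow(Mul(2, 4, 19), 2) = Pow(152, 2) = 23104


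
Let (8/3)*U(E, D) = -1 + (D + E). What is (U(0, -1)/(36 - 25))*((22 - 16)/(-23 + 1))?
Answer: 9/484 ≈ 0.018595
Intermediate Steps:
U(E, D) = -3/8 + 3*D/8 + 3*E/8 (U(E, D) = 3*(-1 + (D + E))/8 = 3*(-1 + D + E)/8 = -3/8 + 3*D/8 + 3*E/8)
(U(0, -1)/(36 - 25))*((22 - 16)/(-23 + 1)) = ((-3/8 + (3/8)*(-1) + (3/8)*0)/(36 - 25))*((22 - 16)/(-23 + 1)) = ((-3/8 - 3/8 + 0)/11)*(6/(-22)) = ((1/11)*(-3/4))*(6*(-1/22)) = -3/44*(-3/11) = 9/484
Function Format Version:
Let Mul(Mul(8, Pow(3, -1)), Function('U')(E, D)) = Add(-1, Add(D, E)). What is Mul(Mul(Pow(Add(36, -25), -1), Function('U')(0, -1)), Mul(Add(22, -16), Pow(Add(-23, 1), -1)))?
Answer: Rational(9, 484) ≈ 0.018595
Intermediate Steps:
Function('U')(E, D) = Add(Rational(-3, 8), Mul(Rational(3, 8), D), Mul(Rational(3, 8), E)) (Function('U')(E, D) = Mul(Rational(3, 8), Add(-1, Add(D, E))) = Mul(Rational(3, 8), Add(-1, D, E)) = Add(Rational(-3, 8), Mul(Rational(3, 8), D), Mul(Rational(3, 8), E)))
Mul(Mul(Pow(Add(36, -25), -1), Function('U')(0, -1)), Mul(Add(22, -16), Pow(Add(-23, 1), -1))) = Mul(Mul(Pow(Add(36, -25), -1), Add(Rational(-3, 8), Mul(Rational(3, 8), -1), Mul(Rational(3, 8), 0))), Mul(Add(22, -16), Pow(Add(-23, 1), -1))) = Mul(Mul(Pow(11, -1), Add(Rational(-3, 8), Rational(-3, 8), 0)), Mul(6, Pow(-22, -1))) = Mul(Mul(Rational(1, 11), Rational(-3, 4)), Mul(6, Rational(-1, 22))) = Mul(Rational(-3, 44), Rational(-3, 11)) = Rational(9, 484)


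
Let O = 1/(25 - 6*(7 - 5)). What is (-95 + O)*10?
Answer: -12340/13 ≈ -949.23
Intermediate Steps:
O = 1/13 (O = 1/(25 - 6*2) = 1/(25 - 12) = 1/13 ≈ 0.076923)
(-95 + O)*10 = (-95 + 1/13)*10 = -1234/13*10 = -12340/13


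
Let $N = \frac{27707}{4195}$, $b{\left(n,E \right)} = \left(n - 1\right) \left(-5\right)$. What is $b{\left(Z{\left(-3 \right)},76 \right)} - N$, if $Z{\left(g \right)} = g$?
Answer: $\frac{56193}{4195} \approx 13.395$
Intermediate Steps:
$b{\left(n,E \right)} = 5 - 5 n$ ($b{\left(n,E \right)} = \left(-1 + n\right) \left(-5\right) = 5 - 5 n$)
$N = \frac{27707}{4195}$ ($N = 27707 \cdot \frac{1}{4195} = \frac{27707}{4195} \approx 6.6048$)
$b{\left(Z{\left(-3 \right)},76 \right)} - N = \left(5 - -15\right) - \frac{27707}{4195} = \left(5 + 15\right) - \frac{27707}{4195} = 20 - \frac{27707}{4195} = \frac{56193}{4195}$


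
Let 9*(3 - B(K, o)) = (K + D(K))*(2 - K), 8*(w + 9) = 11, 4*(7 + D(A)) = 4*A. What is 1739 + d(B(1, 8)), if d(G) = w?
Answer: 13851/8 ≈ 1731.4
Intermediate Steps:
D(A) = -7 + A (D(A) = -7 + (4*A)/4 = -7 + A)
w = -61/8 (w = -9 + (⅛)*11 = -9 + 11/8 = -61/8 ≈ -7.6250)
B(K, o) = 3 - (-7 + 2*K)*(2 - K)/9 (B(K, o) = 3 - (K + (-7 + K))*(2 - K)/9 = 3 - (-7 + 2*K)*(2 - K)/9)
d(G) = -61/8
1739 + d(B(1, 8)) = 1739 - 61/8 = 13851/8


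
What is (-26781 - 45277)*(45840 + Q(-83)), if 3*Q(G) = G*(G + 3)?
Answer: -10387881280/3 ≈ -3.4626e+9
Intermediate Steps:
Q(G) = G*(3 + G)/3 (Q(G) = (G*(G + 3))/3 = (G*(3 + G))/3 = G*(3 + G)/3)
(-26781 - 45277)*(45840 + Q(-83)) = (-26781 - 45277)*(45840 + (⅓)*(-83)*(3 - 83)) = -72058*(45840 + (⅓)*(-83)*(-80)) = -72058*(45840 + 6640/3) = -72058*144160/3 = -10387881280/3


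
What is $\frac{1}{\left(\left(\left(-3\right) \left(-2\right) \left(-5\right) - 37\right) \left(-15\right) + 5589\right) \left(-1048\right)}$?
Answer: $- \frac{1}{6910512} \approx -1.4471 \cdot 10^{-7}$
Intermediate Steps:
$\frac{1}{\left(\left(\left(-3\right) \left(-2\right) \left(-5\right) - 37\right) \left(-15\right) + 5589\right) \left(-1048\right)} = \frac{1}{\left(6 \left(-5\right) - 37\right) \left(-15\right) + 5589} \left(- \frac{1}{1048}\right) = \frac{1}{\left(-30 - 37\right) \left(-15\right) + 5589} \left(- \frac{1}{1048}\right) = \frac{1}{\left(-67\right) \left(-15\right) + 5589} \left(- \frac{1}{1048}\right) = \frac{1}{1005 + 5589} \left(- \frac{1}{1048}\right) = \frac{1}{6594} \left(- \frac{1}{1048}\right) = - \frac{1}{6910512}$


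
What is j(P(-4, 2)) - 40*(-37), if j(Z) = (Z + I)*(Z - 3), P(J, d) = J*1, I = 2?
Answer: 1494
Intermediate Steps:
P(J, d) = J
j(Z) = (-3 + Z)*(2 + Z) (j(Z) = (Z + 2)*(Z - 3) = (2 + Z)*(-3 + Z) = (-3 + Z)*(2 + Z))
j(P(-4, 2)) - 40*(-37) = (-6 + (-4)² - 1*(-4)) - 40*(-37) = (-6 + 16 + 4) + 1480 = 14 + 1480 = 1494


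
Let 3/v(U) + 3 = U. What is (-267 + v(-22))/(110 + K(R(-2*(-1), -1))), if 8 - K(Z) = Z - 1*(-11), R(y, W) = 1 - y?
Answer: -371/150 ≈ -2.4733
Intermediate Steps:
v(U) = 3/(-3 + U)
K(Z) = -3 - Z (K(Z) = 8 - (Z - 1*(-11)) = 8 - (Z + 11) = 8 - (11 + Z) = 8 + (-11 - Z) = -3 - Z)
(-267 + v(-22))/(110 + K(R(-2*(-1), -1))) = (-267 + 3/(-3 - 22))/(110 + (-3 - (1 - (-2)*(-1)))) = (-267 + 3/(-25))/(110 + (-3 - (1 - 1*2))) = (-267 + 3*(-1/25))/(110 + (-3 - (1 - 2))) = (-267 - 3/25)/(110 + (-3 - 1*(-1))) = -6678/(25*(110 + (-3 + 1))) = -6678/(25*(110 - 2)) = -6678/25/108 = -6678/25*1/108 = -371/150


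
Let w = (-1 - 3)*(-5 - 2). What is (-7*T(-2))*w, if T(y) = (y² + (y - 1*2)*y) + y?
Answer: -1960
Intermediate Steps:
w = 28 (w = -4*(-7) = 28)
T(y) = y + y² + y*(-2 + y) (T(y) = (y² + (y - 2)*y) + y = (y² + (-2 + y)*y) + y = (y² + y*(-2 + y)) + y = y + y² + y*(-2 + y))
(-7*T(-2))*w = -(-14)*(-1 + 2*(-2))*28 = -(-14)*(-1 - 4)*28 = -(-14)*(-5)*28 = -7*10*28 = -70*28 = -1960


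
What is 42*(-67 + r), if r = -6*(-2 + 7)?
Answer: -4074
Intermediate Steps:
r = -30 (r = -6*5 = -30)
42*(-67 + r) = 42*(-67 - 30) = 42*(-97) = -4074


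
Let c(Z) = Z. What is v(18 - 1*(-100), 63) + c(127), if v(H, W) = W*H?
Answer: 7561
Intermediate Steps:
v(H, W) = H*W
v(18 - 1*(-100), 63) + c(127) = (18 - 1*(-100))*63 + 127 = (18 + 100)*63 + 127 = 118*63 + 127 = 7434 + 127 = 7561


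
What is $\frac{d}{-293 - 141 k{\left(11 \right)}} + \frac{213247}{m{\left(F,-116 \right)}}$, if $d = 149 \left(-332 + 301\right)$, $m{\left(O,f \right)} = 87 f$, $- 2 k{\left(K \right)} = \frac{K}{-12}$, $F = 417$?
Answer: $- \frac{237180083}{28873212} \approx -8.2145$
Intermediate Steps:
$k{\left(K \right)} = \frac{K}{24}$ ($k{\left(K \right)} = - \frac{K \frac{1}{-12}}{2} = - \frac{K \left(- \frac{1}{12}\right)}{2} = - \frac{\left(- \frac{1}{12}\right) K}{2} = \frac{K}{24}$)
$d = -4619$ ($d = 149 \left(-31\right) = -4619$)
$\frac{d}{-293 - 141 k{\left(11 \right)}} + \frac{213247}{m{\left(F,-116 \right)}} = - \frac{4619}{-293 - 141 \cdot \frac{1}{24} \cdot 11} + \frac{213247}{87 \left(-116\right)} = - \frac{4619}{-293 - \frac{517}{8}} + \frac{213247}{-10092} = - \frac{4619}{-293 - \frac{517}{8}} + 213247 \left(- \frac{1}{10092}\right) = - \frac{4619}{- \frac{2861}{8}} - \frac{213247}{10092} = \left(-4619\right) \left(- \frac{8}{2861}\right) - \frac{213247}{10092} = \frac{36952}{2861} - \frac{213247}{10092} = - \frac{237180083}{28873212}$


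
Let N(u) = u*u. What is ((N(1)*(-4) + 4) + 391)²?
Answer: 152881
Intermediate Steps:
N(u) = u²
((N(1)*(-4) + 4) + 391)² = ((1²*(-4) + 4) + 391)² = ((1*(-4) + 4) + 391)² = ((-4 + 4) + 391)² = (0 + 391)² = 391² = 152881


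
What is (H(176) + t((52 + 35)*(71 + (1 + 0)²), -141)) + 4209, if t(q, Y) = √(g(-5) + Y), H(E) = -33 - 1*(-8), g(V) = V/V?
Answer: 4184 + 2*I*√35 ≈ 4184.0 + 11.832*I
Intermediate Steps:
g(V) = 1
H(E) = -25 (H(E) = -33 + 8 = -25)
t(q, Y) = √(1 + Y)
(H(176) + t((52 + 35)*(71 + (1 + 0)²), -141)) + 4209 = (-25 + √(1 - 141)) + 4209 = (-25 + √(-140)) + 4209 = (-25 + 2*I*√35) + 4209 = 4184 + 2*I*√35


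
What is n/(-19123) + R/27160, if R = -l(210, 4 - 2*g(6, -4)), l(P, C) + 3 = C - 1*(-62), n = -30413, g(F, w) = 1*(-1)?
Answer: 164954817/103876136 ≈ 1.5880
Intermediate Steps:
g(F, w) = -1
l(P, C) = 59 + C (l(P, C) = -3 + (C - 1*(-62)) = -3 + (C + 62) = -3 + (62 + C) = 59 + C)
R = -65 (R = -(59 + (4 - 2*(-1))) = -(59 + (4 + 2)) = -(59 + 6) = -1*65 = -65)
n/(-19123) + R/27160 = -30413/(-19123) - 65/27160 = -30413*(-1/19123) - 65*1/27160 = 30413/19123 - 13/5432 = 164954817/103876136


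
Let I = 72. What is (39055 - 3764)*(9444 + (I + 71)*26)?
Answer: 464500142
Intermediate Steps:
(39055 - 3764)*(9444 + (I + 71)*26) = (39055 - 3764)*(9444 + (72 + 71)*26) = 35291*(9444 + 143*26) = 35291*(9444 + 3718) = 35291*13162 = 464500142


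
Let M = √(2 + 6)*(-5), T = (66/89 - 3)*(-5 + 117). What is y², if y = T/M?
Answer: 63348768/198025 ≈ 319.90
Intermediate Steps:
T = -22512/89 (T = (66*(1/89) - 3)*112 = (66/89 - 3)*112 = -201/89*112 = -22512/89 ≈ -252.94)
M = -10*√2 (M = √8*(-5) = (2*√2)*(-5) = -10*√2 ≈ -14.142)
y = 5628*√2/445 (y = -22512*(-√2/20)/89 = -(-5628)*√2/445 = 5628*√2/445 ≈ 17.886)
y² = (5628*√2/445)² = 63348768/198025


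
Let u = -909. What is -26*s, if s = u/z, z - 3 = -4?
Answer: -23634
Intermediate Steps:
z = -1 (z = 3 - 4 = -1)
s = 909 (s = -909/(-1) = -909*(-1) = 909)
-26*s = -26*909 = -23634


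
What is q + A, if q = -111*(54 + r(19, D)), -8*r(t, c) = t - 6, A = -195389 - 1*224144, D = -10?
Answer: -3402773/8 ≈ -4.2535e+5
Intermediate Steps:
A = -419533 (A = -195389 - 224144 = -419533)
r(t, c) = ¾ - t/8 (r(t, c) = -(t - 6)/8 = -(-6 + t)/8 = ¾ - t/8)
q = -46509/8 (q = -111*(54 + (¾ - ⅛*19)) = -111*(54 + (¾ - 19/8)) = -111*(54 - 13/8) = -111*419/8 = -46509/8 ≈ -5813.6)
q + A = -46509/8 - 419533 = -3402773/8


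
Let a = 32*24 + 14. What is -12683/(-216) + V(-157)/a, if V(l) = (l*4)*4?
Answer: 4687757/84456 ≈ 55.505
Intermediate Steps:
V(l) = 16*l (V(l) = (4*l)*4 = 16*l)
a = 782 (a = 768 + 14 = 782)
-12683/(-216) + V(-157)/a = -12683/(-216) + (16*(-157))/782 = -12683*(-1/216) - 2512*1/782 = 12683/216 - 1256/391 = 4687757/84456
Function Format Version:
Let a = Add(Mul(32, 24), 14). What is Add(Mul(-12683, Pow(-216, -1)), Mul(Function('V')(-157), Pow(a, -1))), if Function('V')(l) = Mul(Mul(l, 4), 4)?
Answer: Rational(4687757, 84456) ≈ 55.505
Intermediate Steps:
Function('V')(l) = Mul(16, l) (Function('V')(l) = Mul(Mul(4, l), 4) = Mul(16, l))
a = 782 (a = Add(768, 14) = 782)
Add(Mul(-12683, Pow(-216, -1)), Mul(Function('V')(-157), Pow(a, -1))) = Add(Mul(-12683, Pow(-216, -1)), Mul(Mul(16, -157), Pow(782, -1))) = Add(Mul(-12683, Rational(-1, 216)), Mul(-2512, Rational(1, 782))) = Add(Rational(12683, 216), Rational(-1256, 391)) = Rational(4687757, 84456)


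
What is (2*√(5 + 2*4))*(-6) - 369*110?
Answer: -40590 - 12*√13 ≈ -40633.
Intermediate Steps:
(2*√(5 + 2*4))*(-6) - 369*110 = (2*√(5 + 8))*(-6) - 40590 = (2*√13)*(-6) - 40590 = -12*√13 - 40590 = -40590 - 12*√13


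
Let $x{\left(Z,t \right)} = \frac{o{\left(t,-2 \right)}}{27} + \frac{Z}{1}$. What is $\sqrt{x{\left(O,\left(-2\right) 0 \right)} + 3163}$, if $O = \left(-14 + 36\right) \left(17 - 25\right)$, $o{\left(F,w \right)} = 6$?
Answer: $\frac{\sqrt{26885}}{3} \approx 54.656$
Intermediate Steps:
$O = -176$ ($O = 22 \left(-8\right) = -176$)
$x{\left(Z,t \right)} = \frac{2}{9} + Z$ ($x{\left(Z,t \right)} = \frac{6}{27} + \frac{Z}{1} = 6 \cdot \frac{1}{27} + Z 1 = \frac{2}{9} + Z$)
$\sqrt{x{\left(O,\left(-2\right) 0 \right)} + 3163} = \sqrt{\left(\frac{2}{9} - 176\right) + 3163} = \sqrt{- \frac{1582}{9} + 3163} = \sqrt{\frac{26885}{9}} = \frac{\sqrt{26885}}{3}$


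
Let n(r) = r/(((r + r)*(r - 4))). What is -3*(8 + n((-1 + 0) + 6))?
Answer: -51/2 ≈ -25.500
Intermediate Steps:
n(r) = 1/(2*(-4 + r)) (n(r) = r/(((2*r)*(-4 + r))) = r/((2*r*(-4 + r))) = r*(1/(2*r*(-4 + r))) = 1/(2*(-4 + r)))
-3*(8 + n((-1 + 0) + 6)) = -3*(8 + 1/(2*(-4 + ((-1 + 0) + 6)))) = -3*(8 + 1/(2*(-4 + (-1 + 6)))) = -3*(8 + 1/(2*(-4 + 5))) = -3*(8 + (1/2)/1) = -3*(8 + (1/2)*1) = -3*(8 + 1/2) = -3*17/2 = -51/2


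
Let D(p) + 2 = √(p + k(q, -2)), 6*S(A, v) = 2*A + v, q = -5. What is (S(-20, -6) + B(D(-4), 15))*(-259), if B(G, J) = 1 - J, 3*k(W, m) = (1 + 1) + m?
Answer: 16835/3 ≈ 5611.7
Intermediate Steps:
k(W, m) = ⅔ + m/3 (k(W, m) = ((1 + 1) + m)/3 = (2 + m)/3 = ⅔ + m/3)
S(A, v) = A/3 + v/6 (S(A, v) = (2*A + v)/6 = (v + 2*A)/6 = A/3 + v/6)
D(p) = -2 + √p (D(p) = -2 + √(p + (⅔ + (⅓)*(-2))) = -2 + √(p + (⅔ - ⅔)) = -2 + √(p + 0) = -2 + √p)
(S(-20, -6) + B(D(-4), 15))*(-259) = (((⅓)*(-20) + (⅙)*(-6)) + (1 - 1*15))*(-259) = ((-20/3 - 1) + (1 - 15))*(-259) = (-23/3 - 14)*(-259) = -65/3*(-259) = 16835/3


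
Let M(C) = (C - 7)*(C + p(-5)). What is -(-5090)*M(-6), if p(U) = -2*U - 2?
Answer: -132340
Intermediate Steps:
p(U) = -2 - 2*U
M(C) = (-7 + C)*(8 + C) (M(C) = (C - 7)*(C + (-2 - 2*(-5))) = (-7 + C)*(C + (-2 + 10)) = (-7 + C)*(C + 8) = (-7 + C)*(8 + C))
-(-5090)*M(-6) = -(-5090)*(-56 - 6 + (-6)²) = -(-5090)*(-56 - 6 + 36) = -(-5090)*(-26) = -5090*26 = -132340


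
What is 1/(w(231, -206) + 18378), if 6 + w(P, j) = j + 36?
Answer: 1/18202 ≈ 5.4939e-5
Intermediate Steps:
w(P, j) = 30 + j (w(P, j) = -6 + (j + 36) = -6 + (36 + j) = 30 + j)
1/(w(231, -206) + 18378) = 1/((30 - 206) + 18378) = 1/(-176 + 18378) = 1/18202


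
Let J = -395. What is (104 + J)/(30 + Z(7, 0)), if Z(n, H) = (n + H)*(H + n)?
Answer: -291/79 ≈ -3.6835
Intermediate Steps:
Z(n, H) = (H + n)² (Z(n, H) = (H + n)*(H + n) = (H + n)²)
(104 + J)/(30 + Z(7, 0)) = (104 - 395)/(30 + (0 + 7)²) = -291/(30 + 7²) = -291/(30 + 49) = -291/79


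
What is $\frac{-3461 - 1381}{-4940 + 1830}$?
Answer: $\frac{2421}{1555} \approx 1.5569$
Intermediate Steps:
$\frac{-3461 - 1381}{-4940 + 1830} = - \frac{4842}{-3110} = \left(-4842\right) \left(- \frac{1}{3110}\right) = \frac{2421}{1555}$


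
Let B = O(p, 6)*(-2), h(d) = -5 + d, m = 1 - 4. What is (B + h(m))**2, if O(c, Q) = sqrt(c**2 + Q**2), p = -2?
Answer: 224 + 64*sqrt(10) ≈ 426.39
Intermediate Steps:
m = -3
O(c, Q) = sqrt(Q**2 + c**2)
B = -4*sqrt(10) (B = sqrt(6**2 + (-2)**2)*(-2) = sqrt(36 + 4)*(-2) = sqrt(40)*(-2) = (2*sqrt(10))*(-2) = -4*sqrt(10) ≈ -12.649)
(B + h(m))**2 = (-4*sqrt(10) + (-5 - 3))**2 = (-4*sqrt(10) - 8)**2 = (-8 - 4*sqrt(10))**2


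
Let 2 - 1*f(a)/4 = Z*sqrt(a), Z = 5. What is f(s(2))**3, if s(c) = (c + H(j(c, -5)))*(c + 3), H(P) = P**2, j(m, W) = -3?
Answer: 528512 - 443840*sqrt(55) ≈ -2.7631e+6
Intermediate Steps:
s(c) = (3 + c)*(9 + c) (s(c) = (c + (-3)**2)*(c + 3) = (c + 9)*(3 + c) = (9 + c)*(3 + c) = (3 + c)*(9 + c))
f(a) = 8 - 20*sqrt(a)
f(s(2))**3 = (8 - 20*sqrt(27 + 2**2 + 12*2))**3 = (8 - 20*sqrt(27 + 4 + 24))**3 = (8 - 20*sqrt(55))**3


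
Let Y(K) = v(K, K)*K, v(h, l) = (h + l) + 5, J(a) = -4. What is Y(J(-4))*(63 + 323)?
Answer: 4632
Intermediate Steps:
v(h, l) = 5 + h + l
Y(K) = K*(5 + 2*K) (Y(K) = (5 + K + K)*K = (5 + 2*K)*K = K*(5 + 2*K))
Y(J(-4))*(63 + 323) = (-4*(5 + 2*(-4)))*(63 + 323) = -4*(5 - 8)*386 = -4*(-3)*386 = 12*386 = 4632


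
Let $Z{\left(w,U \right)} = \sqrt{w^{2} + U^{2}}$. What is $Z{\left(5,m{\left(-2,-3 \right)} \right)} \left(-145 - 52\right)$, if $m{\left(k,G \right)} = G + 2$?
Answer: $- 197 \sqrt{26} \approx -1004.5$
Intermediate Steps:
$m{\left(k,G \right)} = 2 + G$
$Z{\left(w,U \right)} = \sqrt{U^{2} + w^{2}}$
$Z{\left(5,m{\left(-2,-3 \right)} \right)} \left(-145 - 52\right) = \sqrt{\left(2 - 3\right)^{2} + 5^{2}} \left(-145 - 52\right) = \sqrt{\left(-1\right)^{2} + 25} \left(-197\right) = \sqrt{1 + 25} \left(-197\right) = \sqrt{26} \left(-197\right) = - 197 \sqrt{26}$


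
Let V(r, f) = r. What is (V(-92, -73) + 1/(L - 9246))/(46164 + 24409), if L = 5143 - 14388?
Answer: -1701173/1304965343 ≈ -0.0013036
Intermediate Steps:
L = -9245
(V(-92, -73) + 1/(L - 9246))/(46164 + 24409) = (-92 + 1/(-9245 - 9246))/(46164 + 24409) = (-92 + 1/(-18491))/70573 = (-92 - 1/18491)*(1/70573) = -1701173/18491*1/70573 = -1701173/1304965343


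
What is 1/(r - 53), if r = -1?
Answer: -1/54 ≈ -0.018519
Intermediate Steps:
1/(r - 53) = 1/(-1 - 53) = 1/(-54) = -1/54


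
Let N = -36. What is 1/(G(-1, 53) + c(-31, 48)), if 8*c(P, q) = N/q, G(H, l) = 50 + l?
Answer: 32/3293 ≈ 0.0097176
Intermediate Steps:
c(P, q) = -9/(2*q) (c(P, q) = (-36/q)/8 = -9/(2*q))
1/(G(-1, 53) + c(-31, 48)) = 1/((50 + 53) - 9/2/48) = 1/(103 - 9/2*1/48) = 1/(103 - 3/32) = 1/(3293/32) = 32/3293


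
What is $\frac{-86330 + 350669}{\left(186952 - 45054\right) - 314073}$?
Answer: $- \frac{264339}{172175} \approx -1.5353$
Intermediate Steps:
$\frac{-86330 + 350669}{\left(186952 - 45054\right) - 314073} = \frac{264339}{141898 - 314073} = \frac{264339}{-172175} = 264339 \left(- \frac{1}{172175}\right) = - \frac{264339}{172175}$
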